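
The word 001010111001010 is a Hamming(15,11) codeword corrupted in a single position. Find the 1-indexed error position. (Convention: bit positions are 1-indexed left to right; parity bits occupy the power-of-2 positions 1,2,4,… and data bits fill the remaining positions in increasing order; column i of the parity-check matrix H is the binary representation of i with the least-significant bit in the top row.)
Syndrome s = H · r^T (mod 2), r = 001010111001010:
  s[0] = (101010101010101)·(001010111001010) mod 2 = 0+0+1+0+1+0+1+0+1+0+0+0+0+0+0 mod 2 = 0
  s[1] = (011001100110011)·(001010111001010) mod 2 = 0+0+1+0+0+0+1+0+0+0+0+0+0+1+0 mod 2 = 1
  s[2] = (000111100001111)·(001010111001010) mod 2 = 0+0+0+0+1+0+1+0+0+0+0+1+0+1+0 mod 2 = 0
  s[3] = (000000011111111)·(001010111001010) mod 2 = 0+0+0+0+0+0+0+1+1+0+0+1+0+1+0 mod 2 = 0
Syndrome = 0100
Column i of H is the binary representation of i, so the syndrome is the binary index of the flipped bit.
Read s = 0100 with s[0] as LSB: 0·2^0 + 1·2^1 + 0·2^2 + 0·2^3 = 2.
Error is at bit position 2.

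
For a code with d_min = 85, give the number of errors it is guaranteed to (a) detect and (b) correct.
(a) Detection requires d_min ≥ e+1, so e ≤ d_min − 1 = 84.
(b) Correction requires d_min ≥ 2t+1, so t ≤ ⌊(d_min − 1)/2⌋ = ⌊84/2⌋ = 42.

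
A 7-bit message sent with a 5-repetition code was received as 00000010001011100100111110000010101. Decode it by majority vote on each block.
Split into 5-bit blocks and majority-vote each:
  block 1 = 00000: 0 ones, 5 zeros → 0
  block 2 = 01000: 1 ones, 4 zeros → 0
  block 3 = 10111: 4 ones, 1 zeros → 1
  block 4 = 00100: 1 ones, 4 zeros → 0
  block 5 = 11111: 5 ones, 0 zeros → 1
  block 6 = 00000: 0 ones, 5 zeros → 0
  block 7 = 10101: 3 ones, 2 zeros → 1
Decoded = 0010101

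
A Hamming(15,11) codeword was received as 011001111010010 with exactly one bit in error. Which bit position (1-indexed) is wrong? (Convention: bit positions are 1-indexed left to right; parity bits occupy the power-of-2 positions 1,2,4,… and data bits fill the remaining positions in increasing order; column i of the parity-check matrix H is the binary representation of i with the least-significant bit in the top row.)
Syndrome s = H · r^T (mod 2), r = 011001111010010:
  s[0] = (101010101010101)·(011001111010010) mod 2 = 0+0+1+0+0+0+1+0+1+0+1+0+0+0+0 mod 2 = 0
  s[1] = (011001100110011)·(011001111010010) mod 2 = 0+1+1+0+0+1+1+0+0+0+1+0+0+1+0 mod 2 = 0
  s[2] = (000111100001111)·(011001111010010) mod 2 = 0+0+0+0+0+1+1+0+0+0+0+0+0+1+0 mod 2 = 1
  s[3] = (000000011111111)·(011001111010010) mod 2 = 0+0+0+0+0+0+0+1+1+0+1+0+0+1+0 mod 2 = 0
Syndrome = 0010
Column i of H is the binary representation of i, so the syndrome is the binary index of the flipped bit.
Read s = 0010 with s[0] as LSB: 0·2^0 + 0·2^1 + 1·2^2 + 0·2^3 = 4.
Error is at bit position 4.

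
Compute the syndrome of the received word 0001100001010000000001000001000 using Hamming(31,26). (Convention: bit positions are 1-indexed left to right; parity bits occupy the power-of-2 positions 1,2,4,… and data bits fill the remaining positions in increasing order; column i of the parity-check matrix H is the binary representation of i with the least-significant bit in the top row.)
Syndrome s = H · r^T (mod 2), r = 0001100001010000000001000001000:
  s[0] = (1010101010101010101010101010101)·(0001100001010000000001000001000) mod 2 = 0+0+0+0+1+0+0+0+0+0+0+0+0+0+0+0+0+0+0+0+0+0+0+0+0+0+0+0+0+0+0 mod 2 = 1
  s[1] = (0110011001100110011001100110011)·(0001100001010000000001000001000) mod 2 = 0+0+0+0+0+0+0+0+0+1+0+0+0+0+0+0+0+0+0+0+0+1+0+0+0+0+0+0+0+0+0 mod 2 = 0
  s[2] = (0001111000011110000111100001111)·(0001100001010000000001000001000) mod 2 = 0+0+0+1+1+0+0+0+0+0+0+1+0+0+0+0+0+0+0+0+0+1+0+0+0+0+0+1+0+0+0 mod 2 = 1
  s[3] = (0000000111111110000000011111111)·(0001100001010000000001000001000) mod 2 = 0+0+0+0+0+0+0+0+0+1+0+1+0+0+0+0+0+0+0+0+0+0+0+0+0+0+0+1+0+0+0 mod 2 = 1
  s[4] = (0000000000000001111111111111111)·(0001100001010000000001000001000) mod 2 = 0+0+0+0+0+0+0+0+0+0+0+0+0+0+0+0+0+0+0+0+0+1+0+0+0+0+0+1+0+0+0 mod 2 = 0
Syndrome = 10110
Non-zero syndrome: error at position 13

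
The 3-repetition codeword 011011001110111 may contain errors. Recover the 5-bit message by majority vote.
Split into 3-bit blocks and majority-vote each:
  block 1 = 011: 2 ones, 1 zeros → 1
  block 2 = 011: 2 ones, 1 zeros → 1
  block 3 = 001: 1 ones, 2 zeros → 0
  block 4 = 110: 2 ones, 1 zeros → 1
  block 5 = 111: 3 ones, 0 zeros → 1
Decoded = 11011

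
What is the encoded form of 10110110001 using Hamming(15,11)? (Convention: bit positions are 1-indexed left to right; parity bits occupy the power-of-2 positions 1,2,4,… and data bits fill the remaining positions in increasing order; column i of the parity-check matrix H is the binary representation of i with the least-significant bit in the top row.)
Codeword c = d · G (mod 2), d = 10110110001:
  c[0] = d·G[:,0] = (10110110001)·(11011010101) mod 2 = 1+0+0+1+0+0+1+0+0+0+1 mod 2 = 0
  c[1] = d·G[:,1] = (10110110001)·(10110110011) mod 2 = 1+0+1+1+0+1+1+0+0+0+1 mod 2 = 0
  c[2] = d·G[:,2] = (10110110001)·(10000000000) mod 2 = 1+0+0+0+0+0+0+0+0+0+0 mod 2 = 1
  c[3] = d·G[:,3] = (10110110001)·(01110001111) mod 2 = 0+0+1+1+0+0+0+0+0+0+1 mod 2 = 1
  c[4] = d·G[:,4] = (10110110001)·(01000000000) mod 2 = 0+0+0+0+0+0+0+0+0+0+0 mod 2 = 0
  c[5] = d·G[:,5] = (10110110001)·(00100000000) mod 2 = 0+0+1+0+0+0+0+0+0+0+0 mod 2 = 1
  c[6] = d·G[:,6] = (10110110001)·(00010000000) mod 2 = 0+0+0+1+0+0+0+0+0+0+0 mod 2 = 1
  c[7] = d·G[:,7] = (10110110001)·(00001111111) mod 2 = 0+0+0+0+0+1+1+0+0+0+1 mod 2 = 1
  c[8] = d·G[:,8] = (10110110001)·(00001000000) mod 2 = 0+0+0+0+0+0+0+0+0+0+0 mod 2 = 0
  c[9] = d·G[:,9] = (10110110001)·(00000100000) mod 2 = 0+0+0+0+0+1+0+0+0+0+0 mod 2 = 1
  c[10] = d·G[:,10] = (10110110001)·(00000010000) mod 2 = 0+0+0+0+0+0+1+0+0+0+0 mod 2 = 1
  c[11] = d·G[:,11] = (10110110001)·(00000001000) mod 2 = 0+0+0+0+0+0+0+0+0+0+0 mod 2 = 0
  c[12] = d·G[:,12] = (10110110001)·(00000000100) mod 2 = 0+0+0+0+0+0+0+0+0+0+0 mod 2 = 0
  c[13] = d·G[:,13] = (10110110001)·(00000000010) mod 2 = 0+0+0+0+0+0+0+0+0+0+0 mod 2 = 0
  c[14] = d·G[:,14] = (10110110001)·(00000000001) mod 2 = 0+0+0+0+0+0+0+0+0+0+1 mod 2 = 1
Codeword = 001101110110001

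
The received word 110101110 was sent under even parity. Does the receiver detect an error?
Sum of received bits: 1+1+0+1+0+1+1+1+0 = 6; 6 mod 2 = 0. Result is 0 → no error detected.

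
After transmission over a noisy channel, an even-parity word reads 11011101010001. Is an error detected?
Sum of received bits: 1+1+0+1+1+1+0+1+0+1+0+0+0+1 = 8; 8 mod 2 = 0. Result is 0 → no error detected.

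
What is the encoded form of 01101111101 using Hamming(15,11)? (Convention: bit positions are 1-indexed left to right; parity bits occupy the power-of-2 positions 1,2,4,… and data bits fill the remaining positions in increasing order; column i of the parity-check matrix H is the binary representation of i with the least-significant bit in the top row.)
Codeword c = d · G (mod 2), d = 01101111101:
  c[0] = d·G[:,0] = (01101111101)·(11011010101) mod 2 = 0+1+0+0+1+0+1+0+1+0+1 mod 2 = 1
  c[1] = d·G[:,1] = (01101111101)·(10110110011) mod 2 = 0+0+1+0+0+1+1+0+0+0+1 mod 2 = 0
  c[2] = d·G[:,2] = (01101111101)·(10000000000) mod 2 = 0+0+0+0+0+0+0+0+0+0+0 mod 2 = 0
  c[3] = d·G[:,3] = (01101111101)·(01110001111) mod 2 = 0+1+1+0+0+0+0+1+1+0+1 mod 2 = 1
  c[4] = d·G[:,4] = (01101111101)·(01000000000) mod 2 = 0+1+0+0+0+0+0+0+0+0+0 mod 2 = 1
  c[5] = d·G[:,5] = (01101111101)·(00100000000) mod 2 = 0+0+1+0+0+0+0+0+0+0+0 mod 2 = 1
  c[6] = d·G[:,6] = (01101111101)·(00010000000) mod 2 = 0+0+0+0+0+0+0+0+0+0+0 mod 2 = 0
  c[7] = d·G[:,7] = (01101111101)·(00001111111) mod 2 = 0+0+0+0+1+1+1+1+1+0+1 mod 2 = 0
  c[8] = d·G[:,8] = (01101111101)·(00001000000) mod 2 = 0+0+0+0+1+0+0+0+0+0+0 mod 2 = 1
  c[9] = d·G[:,9] = (01101111101)·(00000100000) mod 2 = 0+0+0+0+0+1+0+0+0+0+0 mod 2 = 1
  c[10] = d·G[:,10] = (01101111101)·(00000010000) mod 2 = 0+0+0+0+0+0+1+0+0+0+0 mod 2 = 1
  c[11] = d·G[:,11] = (01101111101)·(00000001000) mod 2 = 0+0+0+0+0+0+0+1+0+0+0 mod 2 = 1
  c[12] = d·G[:,12] = (01101111101)·(00000000100) mod 2 = 0+0+0+0+0+0+0+0+1+0+0 mod 2 = 1
  c[13] = d·G[:,13] = (01101111101)·(00000000010) mod 2 = 0+0+0+0+0+0+0+0+0+0+0 mod 2 = 0
  c[14] = d·G[:,14] = (01101111101)·(00000000001) mod 2 = 0+0+0+0+0+0+0+0+0+0+1 mod 2 = 1
Codeword = 100111001111101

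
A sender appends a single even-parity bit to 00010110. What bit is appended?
Sum of data bits: 0+0+0+1+0+1+1+0 = 3.
3 mod 2 = 1, so parity bit = 1.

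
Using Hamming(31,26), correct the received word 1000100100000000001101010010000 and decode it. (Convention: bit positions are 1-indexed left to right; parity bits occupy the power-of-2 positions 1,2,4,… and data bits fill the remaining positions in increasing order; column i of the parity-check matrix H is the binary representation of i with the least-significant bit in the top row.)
Syndrome s = H · r^T (mod 2), r = 1000100100000000001101010010000:
  s[0] = (1010101010101010101010101010101)·(1000100100000000001101010010000) mod 2 = 1+0+0+0+1+0+0+0+0+0+0+0+0+0+0+0+0+0+1+0+0+0+0+0+0+0+1+0+0+0+0 mod 2 = 0
  s[1] = (0110011001100110011001100110011)·(1000100100000000001101010010000) mod 2 = 0+0+0+0+0+0+0+0+0+0+0+0+0+0+0+0+0+0+1+0+0+1+0+0+0+0+1+0+0+0+0 mod 2 = 1
  s[2] = (0001111000011110000111100001111)·(1000100100000000001101010010000) mod 2 = 0+0+0+0+1+0+0+0+0+0+0+0+0+0+0+0+0+0+0+1+0+1+0+0+0+0+0+0+0+0+0 mod 2 = 1
  s[3] = (0000000111111110000000011111111)·(1000100100000000001101010010000) mod 2 = 0+0+0+0+0+0+0+1+0+0+0+0+0+0+0+0+0+0+0+0+0+0+0+1+0+0+1+0+0+0+0 mod 2 = 1
  s[4] = (0000000000000001111111111111111)·(1000100100000000001101010010000) mod 2 = 0+0+0+0+0+0+0+0+0+0+0+0+0+0+0+0+0+0+1+1+0+1+0+1+0+0+1+0+0+0+0 mod 2 = 1
Syndrome = 01111
Column 30 of H equals this syndrome → error at bit 30 (1-indexed).
Flip bit 30: 1000100100000000001101010010000 → 1000100100000000001101010010010
Extract data bits at positions {3,5,6,7,9,10,11,12,13,14,15,17,18,19,20,21,22,23,24,25,26,27,28,29,30,31}: 01000000000001101010010010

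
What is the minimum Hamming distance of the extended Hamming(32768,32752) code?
d_min = 4 (adding an overall parity bit to Hamming(32767,32752) raises d_min from 3 to 4).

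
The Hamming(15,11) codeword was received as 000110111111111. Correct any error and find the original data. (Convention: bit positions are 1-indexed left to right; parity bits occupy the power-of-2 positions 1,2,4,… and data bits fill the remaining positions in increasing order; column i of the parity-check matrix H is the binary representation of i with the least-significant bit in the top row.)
Syndrome s = H · r^T (mod 2), r = 000110111111111:
  s[0] = (101010101010101)·(000110111111111) mod 2 = 0+0+0+0+1+0+1+0+1+0+1+0+1+0+1 mod 2 = 0
  s[1] = (011001100110011)·(000110111111111) mod 2 = 0+0+0+0+0+0+1+0+0+1+1+0+0+1+1 mod 2 = 1
  s[2] = (000111100001111)·(000110111111111) mod 2 = 0+0+0+1+1+0+1+0+0+0+0+1+1+1+1 mod 2 = 1
  s[3] = (000000011111111)·(000110111111111) mod 2 = 0+0+0+0+0+0+0+1+1+1+1+1+1+1+1 mod 2 = 0
Syndrome = 0110
Column 6 of H equals this syndrome → error at bit 6 (1-indexed).
Flip bit 6: 000110111111111 → 000111111111111
Extract data bits at positions {3,5,6,7,9,10,11,12,13,14,15}: 01111111111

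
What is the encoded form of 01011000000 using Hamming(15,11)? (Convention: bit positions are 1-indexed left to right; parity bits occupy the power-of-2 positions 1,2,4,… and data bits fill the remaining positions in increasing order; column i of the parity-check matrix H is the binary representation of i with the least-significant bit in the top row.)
Codeword c = d · G (mod 2), d = 01011000000:
  c[0] = d·G[:,0] = (01011000000)·(11011010101) mod 2 = 0+1+0+1+1+0+0+0+0+0+0 mod 2 = 1
  c[1] = d·G[:,1] = (01011000000)·(10110110011) mod 2 = 0+0+0+1+0+0+0+0+0+0+0 mod 2 = 1
  c[2] = d·G[:,2] = (01011000000)·(10000000000) mod 2 = 0+0+0+0+0+0+0+0+0+0+0 mod 2 = 0
  c[3] = d·G[:,3] = (01011000000)·(01110001111) mod 2 = 0+1+0+1+0+0+0+0+0+0+0 mod 2 = 0
  c[4] = d·G[:,4] = (01011000000)·(01000000000) mod 2 = 0+1+0+0+0+0+0+0+0+0+0 mod 2 = 1
  c[5] = d·G[:,5] = (01011000000)·(00100000000) mod 2 = 0+0+0+0+0+0+0+0+0+0+0 mod 2 = 0
  c[6] = d·G[:,6] = (01011000000)·(00010000000) mod 2 = 0+0+0+1+0+0+0+0+0+0+0 mod 2 = 1
  c[7] = d·G[:,7] = (01011000000)·(00001111111) mod 2 = 0+0+0+0+1+0+0+0+0+0+0 mod 2 = 1
  c[8] = d·G[:,8] = (01011000000)·(00001000000) mod 2 = 0+0+0+0+1+0+0+0+0+0+0 mod 2 = 1
  c[9] = d·G[:,9] = (01011000000)·(00000100000) mod 2 = 0+0+0+0+0+0+0+0+0+0+0 mod 2 = 0
  c[10] = d·G[:,10] = (01011000000)·(00000010000) mod 2 = 0+0+0+0+0+0+0+0+0+0+0 mod 2 = 0
  c[11] = d·G[:,11] = (01011000000)·(00000001000) mod 2 = 0+0+0+0+0+0+0+0+0+0+0 mod 2 = 0
  c[12] = d·G[:,12] = (01011000000)·(00000000100) mod 2 = 0+0+0+0+0+0+0+0+0+0+0 mod 2 = 0
  c[13] = d·G[:,13] = (01011000000)·(00000000010) mod 2 = 0+0+0+0+0+0+0+0+0+0+0 mod 2 = 0
  c[14] = d·G[:,14] = (01011000000)·(00000000001) mod 2 = 0+0+0+0+0+0+0+0+0+0+0 mod 2 = 0
Codeword = 110010111000000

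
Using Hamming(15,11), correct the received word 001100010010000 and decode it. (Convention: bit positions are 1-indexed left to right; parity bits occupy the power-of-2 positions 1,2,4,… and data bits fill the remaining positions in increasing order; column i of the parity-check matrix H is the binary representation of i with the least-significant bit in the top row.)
Syndrome s = H · r^T (mod 2), r = 001100010010000:
  s[0] = (101010101010101)·(001100010010000) mod 2 = 0+0+1+0+0+0+0+0+0+0+1+0+0+0+0 mod 2 = 0
  s[1] = (011001100110011)·(001100010010000) mod 2 = 0+0+1+0+0+0+0+0+0+0+1+0+0+0+0 mod 2 = 0
  s[2] = (000111100001111)·(001100010010000) mod 2 = 0+0+0+1+0+0+0+0+0+0+0+0+0+0+0 mod 2 = 1
  s[3] = (000000011111111)·(001100010010000) mod 2 = 0+0+0+0+0+0+0+1+0+0+1+0+0+0+0 mod 2 = 0
Syndrome = 0010
Column 4 of H equals this syndrome → error at bit 4 (1-indexed).
Flip bit 4: 001100010010000 → 001000010010000
Extract data bits at positions {3,5,6,7,9,10,11,12,13,14,15}: 10000010000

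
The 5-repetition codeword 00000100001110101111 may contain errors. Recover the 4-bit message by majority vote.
Split into 5-bit blocks and majority-vote each:
  block 1 = 00000: 0 ones, 5 zeros → 0
  block 2 = 10000: 1 ones, 4 zeros → 0
  block 3 = 11101: 4 ones, 1 zeros → 1
  block 4 = 01111: 4 ones, 1 zeros → 1
Decoded = 0011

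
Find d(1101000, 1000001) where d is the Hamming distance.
XOR = 0101001, count of 1s = 3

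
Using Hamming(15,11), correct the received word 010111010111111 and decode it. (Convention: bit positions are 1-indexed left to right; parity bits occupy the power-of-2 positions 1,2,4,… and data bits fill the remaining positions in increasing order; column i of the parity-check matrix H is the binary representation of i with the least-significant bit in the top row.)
Syndrome s = H · r^T (mod 2), r = 010111010111111:
  s[0] = (101010101010101)·(010111010111111) mod 2 = 0+0+0+0+1+0+0+0+0+0+1+0+1+0+1 mod 2 = 0
  s[1] = (011001100110011)·(010111010111111) mod 2 = 0+1+0+0+0+1+0+0+0+1+1+0+0+1+1 mod 2 = 0
  s[2] = (000111100001111)·(010111010111111) mod 2 = 0+0+0+1+1+1+0+0+0+0+0+1+1+1+1 mod 2 = 1
  s[3] = (000000011111111)·(010111010111111) mod 2 = 0+0+0+0+0+0+0+1+0+1+1+1+1+1+1 mod 2 = 1
Syndrome = 0011
Column 12 of H equals this syndrome → error at bit 12 (1-indexed).
Flip bit 12: 010111010111111 → 010111010110111
Extract data bits at positions {3,5,6,7,9,10,11,12,13,14,15}: 01100110111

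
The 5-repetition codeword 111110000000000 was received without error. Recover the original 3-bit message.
Split into 5-bit blocks: 11111 00000 00000
Data = 100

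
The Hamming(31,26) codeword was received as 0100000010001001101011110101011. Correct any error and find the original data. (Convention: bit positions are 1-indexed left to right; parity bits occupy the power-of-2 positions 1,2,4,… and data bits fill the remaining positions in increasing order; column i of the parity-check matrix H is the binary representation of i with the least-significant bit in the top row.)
Syndrome s = H · r^T (mod 2), r = 0100000010001001101011110101011:
  s[0] = (1010101010101010101010101010101)·(0100000010001001101011110101011) mod 2 = 0+0+0+0+0+0+0+0+1+0+0+0+1+0+0+0+1+0+1+0+1+0+1+0+0+0+0+0+0+0+1 mod 2 = 1
  s[1] = (0110011001100110011001100110011)·(0100000010001001101011110101011) mod 2 = 0+1+0+0+0+0+0+0+0+0+0+0+0+0+0+0+0+0+1+0+0+1+1+0+0+1+0+0+0+1+1 mod 2 = 1
  s[2] = (0001111000011110000111100001111)·(0100000010001001101011110101011) mod 2 = 0+0+0+0+0+0+0+0+0+0+0+0+1+0+0+0+0+0+0+0+1+1+1+0+0+0+0+1+0+1+1 mod 2 = 1
  s[3] = (0000000111111110000000011111111)·(0100000010001001101011110101011) mod 2 = 0+0+0+0+0+0+0+0+1+0+0+0+1+0+0+0+0+0+0+0+0+0+0+1+0+1+0+1+0+1+1 mod 2 = 1
  s[4] = (0000000000000001111111111111111)·(0100000010001001101011110101011) mod 2 = 0+0+0+0+0+0+0+0+0+0+0+0+0+0+0+1+1+0+1+0+1+1+1+1+0+1+0+1+0+1+1 mod 2 = 1
Syndrome = 11111
Column 31 of H equals this syndrome → error at bit 31 (1-indexed).
Flip bit 31: 0100000010001001101011110101011 → 0100000010001001101011110101010
Extract data bits at positions {3,5,6,7,9,10,11,12,13,14,15,17,18,19,20,21,22,23,24,25,26,27,28,29,30,31}: 00001000100101011110101010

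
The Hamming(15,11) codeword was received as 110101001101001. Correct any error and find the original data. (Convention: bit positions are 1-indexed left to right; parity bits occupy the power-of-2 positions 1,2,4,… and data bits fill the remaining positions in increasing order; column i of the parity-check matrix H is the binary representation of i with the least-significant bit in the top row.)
Syndrome s = H · r^T (mod 2), r = 110101001101001:
  s[0] = (101010101010101)·(110101001101001) mod 2 = 1+0+0+0+0+0+0+0+1+0+0+0+0+0+1 mod 2 = 1
  s[1] = (011001100110011)·(110101001101001) mod 2 = 0+1+0+0+0+1+0+0+0+1+0+0+0+0+1 mod 2 = 0
  s[2] = (000111100001111)·(110101001101001) mod 2 = 0+0+0+1+0+1+0+0+0+0+0+1+0+0+1 mod 2 = 0
  s[3] = (000000011111111)·(110101001101001) mod 2 = 0+0+0+0+0+0+0+0+1+1+0+1+0+0+1 mod 2 = 0
Syndrome = 1000
Column 1 of H equals this syndrome → error at bit 1 (1-indexed).
Flip bit 1: 110101001101001 → 010101001101001
Extract data bits at positions {3,5,6,7,9,10,11,12,13,14,15}: 00101101001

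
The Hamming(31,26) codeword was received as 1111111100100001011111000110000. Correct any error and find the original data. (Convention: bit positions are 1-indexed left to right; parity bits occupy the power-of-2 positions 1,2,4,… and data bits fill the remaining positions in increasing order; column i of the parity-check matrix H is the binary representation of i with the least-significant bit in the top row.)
Syndrome s = H · r^T (mod 2), r = 1111111100100001011111000110000:
  s[0] = (1010101010101010101010101010101)·(1111111100100001011111000110000) mod 2 = 1+0+1+0+1+0+1+0+0+0+1+0+0+0+0+0+0+0+1+0+1+0+0+0+0+0+1+0+0+0+0 mod 2 = 0
  s[1] = (0110011001100110011001100110011)·(1111111100100001011111000110000) mod 2 = 0+1+1+0+0+1+1+0+0+0+1+0+0+0+0+0+0+1+1+0+0+1+0+0+0+1+1+0+0+0+0 mod 2 = 0
  s[2] = (0001111000011110000111100001111)·(1111111100100001011111000110000) mod 2 = 0+0+0+1+1+1+1+0+0+0+0+0+0+0+0+0+0+0+0+1+1+1+0+0+0+0+0+0+0+0+0 mod 2 = 1
  s[3] = (0000000111111110000000011111111)·(1111111100100001011111000110000) mod 2 = 0+0+0+0+0+0+0+1+0+0+1+0+0+0+0+0+0+0+0+0+0+0+0+0+0+1+1+0+0+0+0 mod 2 = 0
  s[4] = (0000000000000001111111111111111)·(1111111100100001011111000110000) mod 2 = 0+0+0+0+0+0+0+0+0+0+0+0+0+0+0+1+0+1+1+1+1+1+0+0+0+1+1+0+0+0+0 mod 2 = 0
Syndrome = 00100
Column 4 of H equals this syndrome → error at bit 4 (1-indexed).
Flip bit 4: 1111111100100001011111000110000 → 1110111100100001011111000110000
Extract data bits at positions {3,5,6,7,9,10,11,12,13,14,15,17,18,19,20,21,22,23,24,25,26,27,28,29,30,31}: 11110010000011111000110000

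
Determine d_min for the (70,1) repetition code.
d_min = 70 (the only two codewords are 0…0 and 1…1, differing in all 70 positions).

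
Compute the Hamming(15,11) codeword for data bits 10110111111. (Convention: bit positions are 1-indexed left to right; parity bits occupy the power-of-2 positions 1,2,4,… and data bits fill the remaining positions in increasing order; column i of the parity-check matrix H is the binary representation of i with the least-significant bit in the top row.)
Codeword c = d · G (mod 2), d = 10110111111:
  c[0] = d·G[:,0] = (10110111111)·(11011010101) mod 2 = 1+0+0+1+0+0+1+0+1+0+1 mod 2 = 1
  c[1] = d·G[:,1] = (10110111111)·(10110110011) mod 2 = 1+0+1+1+0+1+1+0+0+1+1 mod 2 = 1
  c[2] = d·G[:,2] = (10110111111)·(10000000000) mod 2 = 1+0+0+0+0+0+0+0+0+0+0 mod 2 = 1
  c[3] = d·G[:,3] = (10110111111)·(01110001111) mod 2 = 0+0+1+1+0+0+0+1+1+1+1 mod 2 = 0
  c[4] = d·G[:,4] = (10110111111)·(01000000000) mod 2 = 0+0+0+0+0+0+0+0+0+0+0 mod 2 = 0
  c[5] = d·G[:,5] = (10110111111)·(00100000000) mod 2 = 0+0+1+0+0+0+0+0+0+0+0 mod 2 = 1
  c[6] = d·G[:,6] = (10110111111)·(00010000000) mod 2 = 0+0+0+1+0+0+0+0+0+0+0 mod 2 = 1
  c[7] = d·G[:,7] = (10110111111)·(00001111111) mod 2 = 0+0+0+0+0+1+1+1+1+1+1 mod 2 = 0
  c[8] = d·G[:,8] = (10110111111)·(00001000000) mod 2 = 0+0+0+0+0+0+0+0+0+0+0 mod 2 = 0
  c[9] = d·G[:,9] = (10110111111)·(00000100000) mod 2 = 0+0+0+0+0+1+0+0+0+0+0 mod 2 = 1
  c[10] = d·G[:,10] = (10110111111)·(00000010000) mod 2 = 0+0+0+0+0+0+1+0+0+0+0 mod 2 = 1
  c[11] = d·G[:,11] = (10110111111)·(00000001000) mod 2 = 0+0+0+0+0+0+0+1+0+0+0 mod 2 = 1
  c[12] = d·G[:,12] = (10110111111)·(00000000100) mod 2 = 0+0+0+0+0+0+0+0+1+0+0 mod 2 = 1
  c[13] = d·G[:,13] = (10110111111)·(00000000010) mod 2 = 0+0+0+0+0+0+0+0+0+1+0 mod 2 = 1
  c[14] = d·G[:,14] = (10110111111)·(00000000001) mod 2 = 0+0+0+0+0+0+0+0+0+0+1 mod 2 = 1
Codeword = 111001100111111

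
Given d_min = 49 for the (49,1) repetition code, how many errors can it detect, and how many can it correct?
Detection only: up to d_min − 1 = 48 errors.
Correction: up to ⌊(d_min − 1)/2⌋ = ⌊48/2⌋ = 24 errors.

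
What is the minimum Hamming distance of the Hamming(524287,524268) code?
d_min = 3 (every single-error-correcting Hamming code has d_min = 3).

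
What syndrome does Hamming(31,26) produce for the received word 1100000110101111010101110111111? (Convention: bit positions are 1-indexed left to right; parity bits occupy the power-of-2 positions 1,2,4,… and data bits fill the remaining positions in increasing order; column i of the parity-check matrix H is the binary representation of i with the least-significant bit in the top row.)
Syndrome s = H · r^T (mod 2), r = 1100000110101111010101110111111:
  s[0] = (1010101010101010101010101010101)·(1100000110101111010101110111111) mod 2 = 1+0+0+0+0+0+0+0+1+0+1+0+1+0+1+0+0+0+0+0+0+0+1+0+0+0+1+0+1+0+1 mod 2 = 1
  s[1] = (0110011001100110011001100110011)·(1100000110101111010101110111111) mod 2 = 0+1+0+0+0+0+0+0+0+0+1+0+0+1+1+0+0+1+0+0+0+1+1+0+0+1+1+0+0+1+1 mod 2 = 1
  s[2] = (0001111000011110000111100001111)·(1100000110101111010101110111111) mod 2 = 0+0+0+0+0+0+0+0+0+0+0+0+1+1+1+0+0+0+0+1+0+1+1+0+0+0+0+1+1+1+1 mod 2 = 0
  s[3] = (0000000111111110000000011111111)·(1100000110101111010101110111111) mod 2 = 0+0+0+0+0+0+0+1+1+0+1+0+1+1+1+0+0+0+0+0+0+0+0+1+0+1+1+1+1+1+1 mod 2 = 1
  s[4] = (0000000000000001111111111111111)·(1100000110101111010101110111111) mod 2 = 0+0+0+0+0+0+0+0+0+0+0+0+0+0+0+1+0+1+0+1+0+1+1+1+0+1+1+1+1+1+1 mod 2 = 0
Syndrome = 11010
Non-zero syndrome: error at position 11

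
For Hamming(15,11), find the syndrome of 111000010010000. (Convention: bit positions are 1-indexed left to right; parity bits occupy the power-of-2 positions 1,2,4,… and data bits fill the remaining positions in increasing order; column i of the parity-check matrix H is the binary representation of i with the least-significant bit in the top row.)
Syndrome s = H · r^T (mod 2), r = 111000010010000:
  s[0] = (101010101010101)·(111000010010000) mod 2 = 1+0+1+0+0+0+0+0+0+0+1+0+0+0+0 mod 2 = 1
  s[1] = (011001100110011)·(111000010010000) mod 2 = 0+1+1+0+0+0+0+0+0+0+1+0+0+0+0 mod 2 = 1
  s[2] = (000111100001111)·(111000010010000) mod 2 = 0+0+0+0+0+0+0+0+0+0+0+0+0+0+0 mod 2 = 0
  s[3] = (000000011111111)·(111000010010000) mod 2 = 0+0+0+0+0+0+0+1+0+0+1+0+0+0+0 mod 2 = 0
Syndrome = 1100
Non-zero syndrome: error at position 3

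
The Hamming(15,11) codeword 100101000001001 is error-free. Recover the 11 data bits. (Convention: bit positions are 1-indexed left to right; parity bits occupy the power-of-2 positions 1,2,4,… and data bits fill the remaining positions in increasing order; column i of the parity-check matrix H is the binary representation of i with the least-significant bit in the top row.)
Parity bits occupy power-of-2 positions; data bits are at positions {3,5,6,7,9,10,11,12,13,14,15} (1-indexed).
Extract: c[3]=0 c[5]=0 c[6]=1 c[7]=0 c[9]=0 c[10]=0 c[11]=0 c[12]=1 c[13]=0 c[14]=0 c[15]=1
Data = 00100001001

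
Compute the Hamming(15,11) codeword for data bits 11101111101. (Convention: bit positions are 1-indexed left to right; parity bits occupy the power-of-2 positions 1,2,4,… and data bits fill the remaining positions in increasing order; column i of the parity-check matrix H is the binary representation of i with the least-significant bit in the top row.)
Codeword c = d · G (mod 2), d = 11101111101:
  c[0] = d·G[:,0] = (11101111101)·(11011010101) mod 2 = 1+1+0+0+1+0+1+0+1+0+1 mod 2 = 0
  c[1] = d·G[:,1] = (11101111101)·(10110110011) mod 2 = 1+0+1+0+0+1+1+0+0+0+1 mod 2 = 1
  c[2] = d·G[:,2] = (11101111101)·(10000000000) mod 2 = 1+0+0+0+0+0+0+0+0+0+0 mod 2 = 1
  c[3] = d·G[:,3] = (11101111101)·(01110001111) mod 2 = 0+1+1+0+0+0+0+1+1+0+1 mod 2 = 1
  c[4] = d·G[:,4] = (11101111101)·(01000000000) mod 2 = 0+1+0+0+0+0+0+0+0+0+0 mod 2 = 1
  c[5] = d·G[:,5] = (11101111101)·(00100000000) mod 2 = 0+0+1+0+0+0+0+0+0+0+0 mod 2 = 1
  c[6] = d·G[:,6] = (11101111101)·(00010000000) mod 2 = 0+0+0+0+0+0+0+0+0+0+0 mod 2 = 0
  c[7] = d·G[:,7] = (11101111101)·(00001111111) mod 2 = 0+0+0+0+1+1+1+1+1+0+1 mod 2 = 0
  c[8] = d·G[:,8] = (11101111101)·(00001000000) mod 2 = 0+0+0+0+1+0+0+0+0+0+0 mod 2 = 1
  c[9] = d·G[:,9] = (11101111101)·(00000100000) mod 2 = 0+0+0+0+0+1+0+0+0+0+0 mod 2 = 1
  c[10] = d·G[:,10] = (11101111101)·(00000010000) mod 2 = 0+0+0+0+0+0+1+0+0+0+0 mod 2 = 1
  c[11] = d·G[:,11] = (11101111101)·(00000001000) mod 2 = 0+0+0+0+0+0+0+1+0+0+0 mod 2 = 1
  c[12] = d·G[:,12] = (11101111101)·(00000000100) mod 2 = 0+0+0+0+0+0+0+0+1+0+0 mod 2 = 1
  c[13] = d·G[:,13] = (11101111101)·(00000000010) mod 2 = 0+0+0+0+0+0+0+0+0+0+0 mod 2 = 0
  c[14] = d·G[:,14] = (11101111101)·(00000000001) mod 2 = 0+0+0+0+0+0+0+0+0+0+1 mod 2 = 1
Codeword = 011111001111101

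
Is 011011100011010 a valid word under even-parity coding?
Sum of all bits: 0+1+1+0+1+1+1+0+0+0+1+1+0+1+0 = 8; 8 mod 2 = 0. Result is 0 → valid parity.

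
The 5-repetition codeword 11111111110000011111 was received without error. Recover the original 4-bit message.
Split into 5-bit blocks: 11111 11111 00000 11111
Data = 1101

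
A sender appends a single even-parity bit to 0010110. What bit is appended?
Sum of data bits: 0+0+1+0+1+1+0 = 3.
3 mod 2 = 1, so parity bit = 1.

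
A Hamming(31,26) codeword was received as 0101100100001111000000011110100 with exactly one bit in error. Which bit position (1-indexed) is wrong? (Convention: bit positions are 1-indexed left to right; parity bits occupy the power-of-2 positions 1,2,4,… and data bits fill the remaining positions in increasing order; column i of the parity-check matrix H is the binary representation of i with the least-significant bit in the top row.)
Syndrome s = H · r^T (mod 2), r = 0101100100001111000000011110100:
  s[0] = (1010101010101010101010101010101)·(0101100100001111000000011110100) mod 2 = 0+0+0+0+1+0+0+0+0+0+0+0+1+0+1+0+0+0+0+0+0+0+0+0+1+0+1+0+1+0+0 mod 2 = 0
  s[1] = (0110011001100110011001100110011)·(0101100100001111000000011110100) mod 2 = 0+1+0+0+0+0+0+0+0+0+0+0+0+1+1+0+0+0+0+0+0+0+0+0+0+1+1+0+0+0+0 mod 2 = 1
  s[2] = (0001111000011110000111100001111)·(0101100100001111000000011110100) mod 2 = 0+0+0+1+1+0+0+0+0+0+0+0+1+1+1+0+0+0+0+0+0+0+0+0+0+0+0+0+1+0+0 mod 2 = 0
  s[3] = (0000000111111110000000011111111)·(0101100100001111000000011110100) mod 2 = 0+0+0+0+0+0+0+1+0+0+0+0+1+1+1+0+0+0+0+0+0+0+0+1+1+1+1+0+1+0+0 mod 2 = 1
  s[4] = (0000000000000001111111111111111)·(0101100100001111000000011110100) mod 2 = 0+0+0+0+0+0+0+0+0+0+0+0+0+0+0+1+0+0+0+0+0+0+0+1+1+1+1+0+1+0+0 mod 2 = 0
Syndrome = 01010
Column i of H is the binary representation of i, so the syndrome is the binary index of the flipped bit.
Read s = 01010 with s[0] as LSB: 0·2^0 + 1·2^1 + 0·2^2 + 1·2^3 + 0·2^4 = 10.
Error is at bit position 10.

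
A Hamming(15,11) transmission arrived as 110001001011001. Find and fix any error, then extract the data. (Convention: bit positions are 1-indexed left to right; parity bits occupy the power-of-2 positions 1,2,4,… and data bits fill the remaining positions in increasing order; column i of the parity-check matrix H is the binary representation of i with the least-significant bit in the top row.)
Syndrome s = H · r^T (mod 2), r = 110001001011001:
  s[0] = (101010101010101)·(110001001011001) mod 2 = 1+0+0+0+0+0+0+0+1+0+1+0+0+0+1 mod 2 = 0
  s[1] = (011001100110011)·(110001001011001) mod 2 = 0+1+0+0+0+1+0+0+0+0+1+0+0+0+1 mod 2 = 0
  s[2] = (000111100001111)·(110001001011001) mod 2 = 0+0+0+0+0+1+0+0+0+0+0+1+0+0+1 mod 2 = 1
  s[3] = (000000011111111)·(110001001011001) mod 2 = 0+0+0+0+0+0+0+0+1+0+1+1+0+0+1 mod 2 = 0
Syndrome = 0010
Column 4 of H equals this syndrome → error at bit 4 (1-indexed).
Flip bit 4: 110001001011001 → 110101001011001
Extract data bits at positions {3,5,6,7,9,10,11,12,13,14,15}: 00101011001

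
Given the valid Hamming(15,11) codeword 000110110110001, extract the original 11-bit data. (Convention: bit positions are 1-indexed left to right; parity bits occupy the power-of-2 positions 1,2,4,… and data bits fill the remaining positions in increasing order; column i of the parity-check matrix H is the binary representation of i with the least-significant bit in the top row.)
Parity bits occupy power-of-2 positions; data bits are at positions {3,5,6,7,9,10,11,12,13,14,15} (1-indexed).
Extract: c[3]=0 c[5]=1 c[6]=0 c[7]=1 c[9]=0 c[10]=1 c[11]=1 c[12]=0 c[13]=0 c[14]=0 c[15]=1
Data = 01010110001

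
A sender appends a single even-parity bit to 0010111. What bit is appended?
Sum of data bits: 0+0+1+0+1+1+1 = 4.
4 mod 2 = 0, so parity bit = 0.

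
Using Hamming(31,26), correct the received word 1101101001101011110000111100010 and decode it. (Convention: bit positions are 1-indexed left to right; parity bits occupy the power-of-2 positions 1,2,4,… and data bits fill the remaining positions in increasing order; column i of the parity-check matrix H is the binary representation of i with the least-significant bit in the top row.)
Syndrome s = H · r^T (mod 2), r = 1101101001101011110000111100010:
  s[0] = (1010101010101010101010101010101)·(1101101001101011110000111100010) mod 2 = 1+0+0+0+1+0+1+0+0+0+1+0+1+0+1+0+1+0+0+0+0+0+1+0+1+0+0+0+0+0+0 mod 2 = 1
  s[1] = (0110011001100110011001100110011)·(1101101001101011110000111100010) mod 2 = 0+1+0+0+0+0+1+0+0+1+1+0+0+0+1+0+0+1+0+0+0+0+1+0+0+1+0+0+0+1+0 mod 2 = 1
  s[2] = (0001111000011110000111100001111)·(1101101001101011110000111100010) mod 2 = 0+0+0+1+1+0+1+0+0+0+0+0+1+0+1+0+0+0+0+0+0+0+1+0+0+0+0+0+0+1+0 mod 2 = 1
  s[3] = (0000000111111110000000011111111)·(1101101001101011110000111100010) mod 2 = 0+0+0+0+0+0+0+0+0+1+1+0+1+0+1+0+0+0+0+0+0+0+0+1+1+1+0+0+0+1+0 mod 2 = 0
  s[4] = (0000000000000001111111111111111)·(1101101001101011110000111100010) mod 2 = 0+0+0+0+0+0+0+0+0+0+0+0+0+0+0+1+1+1+0+0+0+0+1+1+1+1+0+0+0+1+0 mod 2 = 0
Syndrome = 11100
Column 7 of H equals this syndrome → error at bit 7 (1-indexed).
Flip bit 7: 1101101001101011110000111100010 → 1101100001101011110000111100010
Extract data bits at positions {3,5,6,7,9,10,11,12,13,14,15,17,18,19,20,21,22,23,24,25,26,27,28,29,30,31}: 01000110101110000111100010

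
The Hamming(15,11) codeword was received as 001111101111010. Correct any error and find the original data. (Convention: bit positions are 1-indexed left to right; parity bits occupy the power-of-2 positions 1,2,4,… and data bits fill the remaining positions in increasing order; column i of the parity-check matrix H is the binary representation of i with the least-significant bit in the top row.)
Syndrome s = H · r^T (mod 2), r = 001111101111010:
  s[0] = (101010101010101)·(001111101111010) mod 2 = 0+0+1+0+1+0+1+0+1+0+1+0+0+0+0 mod 2 = 1
  s[1] = (011001100110011)·(001111101111010) mod 2 = 0+0+1+0+0+1+1+0+0+1+1+0+0+1+0 mod 2 = 0
  s[2] = (000111100001111)·(001111101111010) mod 2 = 0+0+0+1+1+1+1+0+0+0+0+1+0+1+0 mod 2 = 0
  s[3] = (000000011111111)·(001111101111010) mod 2 = 0+0+0+0+0+0+0+0+1+1+1+1+0+1+0 mod 2 = 1
Syndrome = 1001
Column 9 of H equals this syndrome → error at bit 9 (1-indexed).
Flip bit 9: 001111101111010 → 001111100111010
Extract data bits at positions {3,5,6,7,9,10,11,12,13,14,15}: 11110111010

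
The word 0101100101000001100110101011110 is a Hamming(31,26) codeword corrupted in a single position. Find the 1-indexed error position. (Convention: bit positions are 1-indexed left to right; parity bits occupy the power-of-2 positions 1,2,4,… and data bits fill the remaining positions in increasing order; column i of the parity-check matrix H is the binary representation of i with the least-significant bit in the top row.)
Syndrome s = H · r^T (mod 2), r = 0101100101000001100110101011110:
  s[0] = (1010101010101010101010101010101)·(0101100101000001100110101011110) mod 2 = 0+0+0+0+1+0+0+0+0+0+0+0+0+0+0+0+1+0+0+0+1+0+1+0+1+0+1+0+1+0+0 mod 2 = 1
  s[1] = (0110011001100110011001100110011)·(0101100101000001100110101011110) mod 2 = 0+1+0+0+0+0+0+0+0+1+0+0+0+0+0+0+0+0+0+0+0+0+1+0+0+0+1+0+0+1+0 mod 2 = 1
  s[2] = (0001111000011110000111100001111)·(0101100101000001100110101011110) mod 2 = 0+0+0+1+1+0+0+0+0+0+0+0+0+0+0+0+0+0+0+1+1+0+1+0+0+0+0+1+1+1+0 mod 2 = 0
  s[3] = (0000000111111110000000011111111)·(0101100101000001100110101011110) mod 2 = 0+0+0+0+0+0+0+1+0+1+0+0+0+0+0+0+0+0+0+0+0+0+0+0+1+0+1+1+1+1+0 mod 2 = 1
  s[4] = (0000000000000001111111111111111)·(0101100101000001100110101011110) mod 2 = 0+0+0+0+0+0+0+0+0+0+0+0+0+0+0+1+1+0+0+1+1+0+1+0+1+0+1+1+1+1+0 mod 2 = 0
Syndrome = 11010
Column i of H is the binary representation of i, so the syndrome is the binary index of the flipped bit.
Read s = 11010 with s[0] as LSB: 1·2^0 + 1·2^1 + 0·2^2 + 1·2^3 + 0·2^4 = 11.
Error is at bit position 11.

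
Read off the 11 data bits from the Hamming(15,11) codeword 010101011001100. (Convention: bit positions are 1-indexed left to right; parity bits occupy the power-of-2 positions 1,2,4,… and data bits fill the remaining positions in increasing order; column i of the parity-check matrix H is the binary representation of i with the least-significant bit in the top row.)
Parity bits occupy power-of-2 positions; data bits are at positions {3,5,6,7,9,10,11,12,13,14,15} (1-indexed).
Extract: c[3]=0 c[5]=0 c[6]=1 c[7]=0 c[9]=1 c[10]=0 c[11]=0 c[12]=1 c[13]=1 c[14]=0 c[15]=0
Data = 00101001100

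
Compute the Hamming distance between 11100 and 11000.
XOR = 00100, count of 1s = 1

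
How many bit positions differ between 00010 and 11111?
XOR = 11101, count of 1s = 4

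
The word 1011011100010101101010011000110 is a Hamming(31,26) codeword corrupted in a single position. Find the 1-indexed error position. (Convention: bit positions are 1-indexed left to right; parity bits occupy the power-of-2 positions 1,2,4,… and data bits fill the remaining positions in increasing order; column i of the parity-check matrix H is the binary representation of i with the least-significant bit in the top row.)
Syndrome s = H · r^T (mod 2), r = 1011011100010101101010011000110:
  s[0] = (1010101010101010101010101010101)·(1011011100010101101010011000110) mod 2 = 1+0+1+0+0+0+1+0+0+0+0+0+0+0+0+0+1+0+1+0+1+0+0+0+1+0+0+0+1+0+0 mod 2 = 0
  s[1] = (0110011001100110011001100110011)·(1011011100010101101010011000110) mod 2 = 0+0+1+0+0+1+1+0+0+0+0+0+0+1+0+0+0+0+1+0+0+0+0+0+0+0+0+0+0+1+0 mod 2 = 0
  s[2] = (0001111000011110000111100001111)·(1011011100010101101010011000110) mod 2 = 0+0+0+1+0+1+1+0+0+0+0+1+0+1+0+0+0+0+0+0+1+0+0+0+0+0+0+0+1+1+0 mod 2 = 0
  s[3] = (0000000111111110000000011111111)·(1011011100010101101010011000110) mod 2 = 0+0+0+0+0+0+0+1+0+0+0+1+0+1+0+0+0+0+0+0+0+0+0+1+1+0+0+0+1+1+0 mod 2 = 1
  s[4] = (0000000000000001111111111111111)·(1011011100010101101010011000110) mod 2 = 0+0+0+0+0+0+0+0+0+0+0+0+0+0+0+1+1+0+1+0+1+0+0+1+1+0+0+0+1+1+0 mod 2 = 0
Syndrome = 00010
Column i of H is the binary representation of i, so the syndrome is the binary index of the flipped bit.
Read s = 00010 with s[0] as LSB: 0·2^0 + 0·2^1 + 0·2^2 + 1·2^3 + 0·2^4 = 8.
Error is at bit position 8.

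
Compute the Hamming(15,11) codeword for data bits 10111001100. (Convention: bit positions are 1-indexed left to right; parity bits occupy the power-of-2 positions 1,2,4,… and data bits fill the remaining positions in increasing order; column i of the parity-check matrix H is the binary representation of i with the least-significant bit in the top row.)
Codeword c = d · G (mod 2), d = 10111001100:
  c[0] = d·G[:,0] = (10111001100)·(11011010101) mod 2 = 1+0+0+1+1+0+0+0+1+0+0 mod 2 = 0
  c[1] = d·G[:,1] = (10111001100)·(10110110011) mod 2 = 1+0+1+1+0+0+0+0+0+0+0 mod 2 = 1
  c[2] = d·G[:,2] = (10111001100)·(10000000000) mod 2 = 1+0+0+0+0+0+0+0+0+0+0 mod 2 = 1
  c[3] = d·G[:,3] = (10111001100)·(01110001111) mod 2 = 0+0+1+1+0+0+0+1+1+0+0 mod 2 = 0
  c[4] = d·G[:,4] = (10111001100)·(01000000000) mod 2 = 0+0+0+0+0+0+0+0+0+0+0 mod 2 = 0
  c[5] = d·G[:,5] = (10111001100)·(00100000000) mod 2 = 0+0+1+0+0+0+0+0+0+0+0 mod 2 = 1
  c[6] = d·G[:,6] = (10111001100)·(00010000000) mod 2 = 0+0+0+1+0+0+0+0+0+0+0 mod 2 = 1
  c[7] = d·G[:,7] = (10111001100)·(00001111111) mod 2 = 0+0+0+0+1+0+0+1+1+0+0 mod 2 = 1
  c[8] = d·G[:,8] = (10111001100)·(00001000000) mod 2 = 0+0+0+0+1+0+0+0+0+0+0 mod 2 = 1
  c[9] = d·G[:,9] = (10111001100)·(00000100000) mod 2 = 0+0+0+0+0+0+0+0+0+0+0 mod 2 = 0
  c[10] = d·G[:,10] = (10111001100)·(00000010000) mod 2 = 0+0+0+0+0+0+0+0+0+0+0 mod 2 = 0
  c[11] = d·G[:,11] = (10111001100)·(00000001000) mod 2 = 0+0+0+0+0+0+0+1+0+0+0 mod 2 = 1
  c[12] = d·G[:,12] = (10111001100)·(00000000100) mod 2 = 0+0+0+0+0+0+0+0+1+0+0 mod 2 = 1
  c[13] = d·G[:,13] = (10111001100)·(00000000010) mod 2 = 0+0+0+0+0+0+0+0+0+0+0 mod 2 = 0
  c[14] = d·G[:,14] = (10111001100)·(00000000001) mod 2 = 0+0+0+0+0+0+0+0+0+0+0 mod 2 = 0
Codeword = 011001111001100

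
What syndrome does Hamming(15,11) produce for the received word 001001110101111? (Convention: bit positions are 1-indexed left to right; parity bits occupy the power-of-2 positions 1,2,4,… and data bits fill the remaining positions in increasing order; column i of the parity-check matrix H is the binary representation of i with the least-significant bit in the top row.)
Syndrome s = H · r^T (mod 2), r = 001001110101111:
  s[0] = (101010101010101)·(001001110101111) mod 2 = 0+0+1+0+0+0+1+0+0+0+0+0+1+0+1 mod 2 = 0
  s[1] = (011001100110011)·(001001110101111) mod 2 = 0+0+1+0+0+1+1+0+0+1+0+0+0+1+1 mod 2 = 0
  s[2] = (000111100001111)·(001001110101111) mod 2 = 0+0+0+0+0+1+1+0+0+0+0+1+1+1+1 mod 2 = 0
  s[3] = (000000011111111)·(001001110101111) mod 2 = 0+0+0+0+0+0+0+1+0+1+0+1+1+1+1 mod 2 = 0
Syndrome = 0000
s = 0: no error detected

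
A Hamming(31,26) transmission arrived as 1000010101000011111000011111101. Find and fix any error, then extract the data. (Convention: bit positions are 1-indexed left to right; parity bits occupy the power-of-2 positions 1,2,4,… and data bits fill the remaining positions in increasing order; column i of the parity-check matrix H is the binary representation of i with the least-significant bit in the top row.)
Syndrome s = H · r^T (mod 2), r = 1000010101000011111000011111101:
  s[0] = (1010101010101010101010101010101)·(1000010101000011111000011111101) mod 2 = 1+0+0+0+0+0+0+0+0+0+0+0+0+0+1+0+1+0+1+0+0+0+0+0+1+0+1+0+1+0+1 mod 2 = 0
  s[1] = (0110011001100110011001100110011)·(1000010101000011111000011111101) mod 2 = 0+0+0+0+0+1+0+0+0+1+0+0+0+0+1+0+0+1+1+0+0+0+0+0+0+1+1+0+0+0+1 mod 2 = 0
  s[2] = (0001111000011110000111100001111)·(1000010101000011111000011111101) mod 2 = 0+0+0+0+0+1+0+0+0+0+0+0+0+0+1+0+0+0+0+0+0+0+0+0+0+0+0+1+1+0+1 mod 2 = 1
  s[3] = (0000000111111110000000011111111)·(1000010101000011111000011111101) mod 2 = 0+0+0+0+0+0+0+1+0+1+0+0+0+0+1+0+0+0+0+0+0+0+0+1+1+1+1+1+1+0+1 mod 2 = 0
  s[4] = (0000000000000001111111111111111)·(1000010101000011111000011111101) mod 2 = 0+0+0+0+0+0+0+0+0+0+0+0+0+0+0+1+1+1+1+0+0+0+0+1+1+1+1+1+1+0+1 mod 2 = 1
Syndrome = 00101
Column 20 of H equals this syndrome → error at bit 20 (1-indexed).
Flip bit 20: 1000010101000011111000011111101 → 1000010101000011111100011111101
Extract data bits at positions {3,5,6,7,9,10,11,12,13,14,15,17,18,19,20,21,22,23,24,25,26,27,28,29,30,31}: 00100100001111100011111101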